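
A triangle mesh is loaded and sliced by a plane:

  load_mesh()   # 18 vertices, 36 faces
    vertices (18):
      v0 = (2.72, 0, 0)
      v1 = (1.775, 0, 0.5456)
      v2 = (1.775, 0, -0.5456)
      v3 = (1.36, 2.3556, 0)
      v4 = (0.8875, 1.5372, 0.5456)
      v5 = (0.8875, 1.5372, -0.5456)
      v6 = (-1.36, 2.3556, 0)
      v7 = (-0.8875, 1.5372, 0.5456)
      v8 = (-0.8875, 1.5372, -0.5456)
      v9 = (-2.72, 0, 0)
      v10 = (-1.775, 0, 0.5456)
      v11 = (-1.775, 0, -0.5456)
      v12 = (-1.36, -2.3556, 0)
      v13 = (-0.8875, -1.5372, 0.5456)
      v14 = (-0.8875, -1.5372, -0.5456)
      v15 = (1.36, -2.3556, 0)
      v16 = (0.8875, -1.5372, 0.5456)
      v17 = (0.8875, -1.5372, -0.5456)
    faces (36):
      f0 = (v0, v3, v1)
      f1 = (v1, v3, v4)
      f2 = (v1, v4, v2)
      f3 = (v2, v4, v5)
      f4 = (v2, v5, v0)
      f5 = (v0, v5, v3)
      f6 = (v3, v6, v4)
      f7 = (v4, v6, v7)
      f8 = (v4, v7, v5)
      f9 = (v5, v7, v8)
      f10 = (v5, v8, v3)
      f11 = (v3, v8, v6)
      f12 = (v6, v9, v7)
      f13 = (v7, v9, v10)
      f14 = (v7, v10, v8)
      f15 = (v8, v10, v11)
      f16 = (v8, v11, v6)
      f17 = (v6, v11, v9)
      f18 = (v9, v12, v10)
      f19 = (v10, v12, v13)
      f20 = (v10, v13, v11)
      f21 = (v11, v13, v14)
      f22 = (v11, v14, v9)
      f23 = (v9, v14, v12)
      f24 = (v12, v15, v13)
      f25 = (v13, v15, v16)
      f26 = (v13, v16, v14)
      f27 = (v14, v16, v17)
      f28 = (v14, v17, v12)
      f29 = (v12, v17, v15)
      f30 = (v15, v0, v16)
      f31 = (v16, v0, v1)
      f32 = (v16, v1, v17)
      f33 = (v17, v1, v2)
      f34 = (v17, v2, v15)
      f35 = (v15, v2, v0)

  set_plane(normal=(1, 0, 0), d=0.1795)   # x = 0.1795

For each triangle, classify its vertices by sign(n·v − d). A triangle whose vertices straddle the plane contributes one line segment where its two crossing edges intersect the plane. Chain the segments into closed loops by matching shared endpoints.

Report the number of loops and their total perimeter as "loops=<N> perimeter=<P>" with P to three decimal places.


loops=2 perimeter=6.117

Straddling triangles (12 of 36):
  (v3,v6,v4) [+-+] → (0.1795, 2.3556, 0)–(0.1795, 1.79501, 0.373727)  len=0.6737
  (v4,v6,v7) [+--] → (0.1795, 1.79501, 0.373727)–(0.1795, 1.5372, 0.5456)  len=0.3098
  (v4,v7,v5) [+-+] → (0.1795, 1.5372, 0.5456)–(0.1795, 1.5372, -0.11035)  len=0.6559
  (v5,v7,v8) [+--] → (0.1795, 1.5372, -0.11035)–(0.1795, 1.5372, -0.5456)  len=0.4353
  (v5,v8,v3) [+-+] → (0.1795, 1.5372, -0.5456)–(0.1795, 1.92574, -0.286577)  len=0.4670
  (v3,v8,v6) [+--] → (0.1795, 1.92574, -0.286577)–(0.1795, 2.3556, 0)  len=0.5166
  (v12,v15,v13) [-+-] → (0.1795, -2.3556, 0)–(0.1795, -1.92574, 0.286577)  len=0.5166
  (v13,v15,v16) [-++] → (0.1795, -1.92574, 0.286577)–(0.1795, -1.5372, 0.5456)  len=0.4670
  (v13,v16,v14) [-+-] → (0.1795, -1.5372, 0.5456)–(0.1795, -1.5372, 0.11035)  len=0.4353
  (v14,v16,v17) [-++] → (0.1795, -1.5372, 0.11035)–(0.1795, -1.5372, -0.5456)  len=0.6559
  (v14,v17,v12) [-+-] → (0.1795, -1.5372, -0.5456)–(0.1795, -1.79501, -0.373727)  len=0.3098
  (v12,v17,v15) [-++] → (0.1795, -1.79501, -0.373727)–(0.1795, -2.3556, 0)  len=0.6737

Chained into 2 loop(s):
  loop 1: 6 segments, perimeter = 3.0584
  loop 2: 6 segments, perimeter = 3.0584
Total perimeter = 6.117


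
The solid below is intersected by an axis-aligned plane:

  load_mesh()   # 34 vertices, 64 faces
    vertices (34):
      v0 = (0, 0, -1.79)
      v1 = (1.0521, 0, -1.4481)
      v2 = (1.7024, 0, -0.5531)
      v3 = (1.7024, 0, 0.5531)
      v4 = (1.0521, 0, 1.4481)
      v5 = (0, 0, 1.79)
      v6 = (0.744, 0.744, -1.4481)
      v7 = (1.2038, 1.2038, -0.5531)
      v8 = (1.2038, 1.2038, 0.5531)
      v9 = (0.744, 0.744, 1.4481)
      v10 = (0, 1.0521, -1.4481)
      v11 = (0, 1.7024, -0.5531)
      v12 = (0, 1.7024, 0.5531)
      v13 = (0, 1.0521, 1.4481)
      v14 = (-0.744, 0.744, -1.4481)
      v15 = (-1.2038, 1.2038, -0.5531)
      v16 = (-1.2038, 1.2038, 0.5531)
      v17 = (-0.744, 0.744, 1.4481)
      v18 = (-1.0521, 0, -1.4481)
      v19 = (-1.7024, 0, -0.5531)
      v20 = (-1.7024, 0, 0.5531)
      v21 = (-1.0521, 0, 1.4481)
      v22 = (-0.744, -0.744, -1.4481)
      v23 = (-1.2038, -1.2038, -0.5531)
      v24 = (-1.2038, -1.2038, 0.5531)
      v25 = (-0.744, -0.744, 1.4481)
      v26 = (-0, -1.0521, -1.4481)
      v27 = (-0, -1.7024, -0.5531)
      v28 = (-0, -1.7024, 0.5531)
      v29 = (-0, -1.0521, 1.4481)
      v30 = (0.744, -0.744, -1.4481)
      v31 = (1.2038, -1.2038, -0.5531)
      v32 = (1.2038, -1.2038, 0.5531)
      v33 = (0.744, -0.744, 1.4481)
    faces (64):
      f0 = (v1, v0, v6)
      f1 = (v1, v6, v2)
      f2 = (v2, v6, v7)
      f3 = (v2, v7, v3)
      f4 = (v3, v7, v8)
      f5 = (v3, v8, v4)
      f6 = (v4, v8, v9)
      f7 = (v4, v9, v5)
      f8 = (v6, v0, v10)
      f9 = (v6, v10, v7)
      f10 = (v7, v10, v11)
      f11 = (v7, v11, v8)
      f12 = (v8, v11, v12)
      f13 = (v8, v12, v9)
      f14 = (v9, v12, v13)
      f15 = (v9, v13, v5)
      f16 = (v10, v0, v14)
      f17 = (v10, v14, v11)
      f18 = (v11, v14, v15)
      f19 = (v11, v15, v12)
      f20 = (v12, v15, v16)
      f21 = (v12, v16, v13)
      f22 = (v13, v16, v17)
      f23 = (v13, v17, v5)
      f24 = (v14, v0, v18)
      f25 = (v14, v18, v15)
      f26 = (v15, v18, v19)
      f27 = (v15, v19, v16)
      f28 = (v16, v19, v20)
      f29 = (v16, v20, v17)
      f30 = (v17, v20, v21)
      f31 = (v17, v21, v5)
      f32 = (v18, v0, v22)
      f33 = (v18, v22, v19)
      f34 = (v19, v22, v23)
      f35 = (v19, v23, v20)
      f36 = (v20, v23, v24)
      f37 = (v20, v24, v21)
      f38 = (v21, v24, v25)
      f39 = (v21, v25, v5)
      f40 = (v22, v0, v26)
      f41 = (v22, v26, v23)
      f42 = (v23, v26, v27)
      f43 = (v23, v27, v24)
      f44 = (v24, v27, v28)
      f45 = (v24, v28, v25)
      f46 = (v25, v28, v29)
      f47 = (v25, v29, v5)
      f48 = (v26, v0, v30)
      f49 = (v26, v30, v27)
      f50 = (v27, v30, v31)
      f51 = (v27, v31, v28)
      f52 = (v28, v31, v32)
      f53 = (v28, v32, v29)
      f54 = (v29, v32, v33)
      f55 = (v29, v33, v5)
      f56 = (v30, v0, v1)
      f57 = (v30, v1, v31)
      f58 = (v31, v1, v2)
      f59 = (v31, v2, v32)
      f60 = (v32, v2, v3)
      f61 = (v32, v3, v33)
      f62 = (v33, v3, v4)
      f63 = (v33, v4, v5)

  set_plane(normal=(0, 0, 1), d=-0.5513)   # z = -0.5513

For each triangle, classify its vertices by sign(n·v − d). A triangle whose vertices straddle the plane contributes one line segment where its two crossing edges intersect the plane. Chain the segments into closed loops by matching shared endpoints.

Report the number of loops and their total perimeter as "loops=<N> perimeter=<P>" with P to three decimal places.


loops=1 perimeter=10.424

Straddling triangles (16 of 64):
  (v2,v7,v3) [--+] → (1.20461, 1.20184, -0.5513)–(1.7024, 0, -0.5513)  len=1.3009
  (v3,v7,v8) [+-+] → (1.20461, 1.20184, -0.5513)–(1.2038, 1.2038, -0.5513)  len=0.0021
  (v7,v11,v8) [--+] → (0.00195881, 1.70159, -0.5513)–(1.2038, 1.2038, -0.5513)  len=1.3009
  (v8,v11,v12) [+-+] → (0.00195881, 1.70159, -0.5513)–(0, 1.7024, -0.5513)  len=0.0021
  (v11,v15,v12) [--+] → (-1.20184, 1.20461, -0.5513)–(0, 1.7024, -0.5513)  len=1.3009
  (v12,v15,v16) [+-+] → (-1.20184, 1.20461, -0.5513)–(-1.2038, 1.2038, -0.5513)  len=0.0021
  (v15,v19,v16) [--+] → (-1.70159, 0.00195881, -0.5513)–(-1.2038, 1.2038, -0.5513)  len=1.3009
  (v16,v19,v20) [+-+] → (-1.70159, 0.00195881, -0.5513)–(-1.7024, 0, -0.5513)  len=0.0021
  (v19,v23,v20) [--+] → (-1.20461, -1.20184, -0.5513)–(-1.7024, 0, -0.5513)  len=1.3009
  (v20,v23,v24) [+-+] → (-1.20461, -1.20184, -0.5513)–(-1.2038, -1.2038, -0.5513)  len=0.0021
  (v23,v27,v24) [--+] → (-0.00195881, -1.70159, -0.5513)–(-1.2038, -1.2038, -0.5513)  len=1.3009
  (v24,v27,v28) [+-+] → (-0.00195881, -1.70159, -0.5513)–(0, -1.7024, -0.5513)  len=0.0021
  (v27,v31,v28) [--+] → (1.20184, -1.20461, -0.5513)–(0, -1.7024, -0.5513)  len=1.3009
  (v28,v31,v32) [+-+] → (1.20184, -1.20461, -0.5513)–(1.2038, -1.2038, -0.5513)  len=0.0021
  (v31,v2,v32) [--+] → (1.70159, -0.00195881, -0.5513)–(1.2038, -1.2038, -0.5513)  len=1.3009
  (v32,v2,v3) [+-+] → (1.70159, -0.00195881, -0.5513)–(1.7024, 0, -0.5513)  len=0.0021

Chained into 1 loop(s):
  loop 1: 16 segments, perimeter = 10.4238
Total perimeter = 10.424


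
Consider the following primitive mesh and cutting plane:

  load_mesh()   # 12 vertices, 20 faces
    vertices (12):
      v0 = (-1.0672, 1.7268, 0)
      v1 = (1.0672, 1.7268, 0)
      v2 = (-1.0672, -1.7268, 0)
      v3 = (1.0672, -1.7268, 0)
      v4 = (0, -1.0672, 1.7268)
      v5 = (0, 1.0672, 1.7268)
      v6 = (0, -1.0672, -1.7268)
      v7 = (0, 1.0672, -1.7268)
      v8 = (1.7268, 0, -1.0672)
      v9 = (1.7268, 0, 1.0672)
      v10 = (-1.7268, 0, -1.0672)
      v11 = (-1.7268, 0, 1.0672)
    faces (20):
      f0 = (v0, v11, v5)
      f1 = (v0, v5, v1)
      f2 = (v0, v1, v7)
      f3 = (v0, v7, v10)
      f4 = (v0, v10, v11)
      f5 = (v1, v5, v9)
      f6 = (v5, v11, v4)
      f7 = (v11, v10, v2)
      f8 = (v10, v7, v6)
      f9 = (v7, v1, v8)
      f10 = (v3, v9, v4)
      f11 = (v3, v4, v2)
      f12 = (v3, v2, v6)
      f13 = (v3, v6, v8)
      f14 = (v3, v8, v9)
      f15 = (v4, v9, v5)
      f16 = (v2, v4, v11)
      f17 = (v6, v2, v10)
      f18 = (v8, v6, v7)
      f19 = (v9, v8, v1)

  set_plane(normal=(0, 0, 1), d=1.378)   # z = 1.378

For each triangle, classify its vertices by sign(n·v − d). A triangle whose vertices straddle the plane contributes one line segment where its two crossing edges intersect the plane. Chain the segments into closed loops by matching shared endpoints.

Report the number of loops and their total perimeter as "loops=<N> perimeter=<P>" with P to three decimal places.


loops=1 perimeter=6.820

Straddling triangles (8 of 20):
  (v0,v11,v5) [--+] → (-0.913141, 0.502859, 1.378)–(-0.215566, 1.20043, 1.378)  len=0.9865
  (v0,v5,v1) [-+-] → (-0.215566, 1.20043, 1.378)–(0.215566, 1.20043, 1.378)  len=0.4311
  (v1,v5,v9) [-+-] → (0.215566, 1.20043, 1.378)–(0.913141, 0.502859, 1.378)  len=0.9865
  (v5,v11,v4) [+-+] → (-0.913141, 0.502859, 1.378)–(-0.913141, -0.502859, 1.378)  len=1.0057
  (v3,v9,v4) [--+] → (0.913141, -0.502859, 1.378)–(0.215566, -1.20043, 1.378)  len=0.9865
  (v3,v4,v2) [-+-] → (0.215566, -1.20043, 1.378)–(-0.215566, -1.20043, 1.378)  len=0.4311
  (v4,v9,v5) [+-+] → (0.913141, -0.502859, 1.378)–(0.913141, 0.502859, 1.378)  len=1.0057
  (v2,v4,v11) [-+-] → (-0.215566, -1.20043, 1.378)–(-0.913141, -0.502859, 1.378)  len=0.9865

Chained into 1 loop(s):
  loop 1: 8 segments, perimeter = 6.8198
Total perimeter = 6.820


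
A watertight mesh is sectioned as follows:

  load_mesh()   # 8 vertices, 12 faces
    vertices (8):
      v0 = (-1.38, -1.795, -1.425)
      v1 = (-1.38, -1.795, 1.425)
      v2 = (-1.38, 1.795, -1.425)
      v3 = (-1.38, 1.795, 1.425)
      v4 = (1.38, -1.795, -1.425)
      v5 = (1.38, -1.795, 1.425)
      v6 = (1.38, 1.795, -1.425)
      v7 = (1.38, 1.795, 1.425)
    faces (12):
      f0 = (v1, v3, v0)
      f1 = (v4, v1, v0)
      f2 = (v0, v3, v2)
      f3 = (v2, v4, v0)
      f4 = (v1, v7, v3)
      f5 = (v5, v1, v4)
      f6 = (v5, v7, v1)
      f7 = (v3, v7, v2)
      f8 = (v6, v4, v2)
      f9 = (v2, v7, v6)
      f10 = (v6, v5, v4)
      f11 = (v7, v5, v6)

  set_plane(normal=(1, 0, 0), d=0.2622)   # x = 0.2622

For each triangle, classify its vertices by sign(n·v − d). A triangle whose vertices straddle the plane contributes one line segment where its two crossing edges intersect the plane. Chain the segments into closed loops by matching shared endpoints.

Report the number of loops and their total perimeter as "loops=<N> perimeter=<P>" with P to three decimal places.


Straddling triangles (8 of 12):
  (v4,v1,v0) [+--] → (0.2622, -1.795, -0.27075)–(0.2622, -1.795, -1.425)  len=1.1542
  (v2,v4,v0) [-+-] → (0.2622, -0.34105, -1.425)–(0.2622, -1.795, -1.425)  len=1.4539
  (v1,v7,v3) [-+-] → (0.2622, 0.34105, 1.425)–(0.2622, 1.795, 1.425)  len=1.4539
  (v5,v1,v4) [+-+] → (0.2622, -1.795, 1.425)–(0.2622, -1.795, -0.27075)  len=1.6957
  (v5,v7,v1) [++-] → (0.2622, 0.34105, 1.425)–(0.2622, -1.795, 1.425)  len=2.1361
  (v3,v7,v2) [-+-] → (0.2622, 1.795, 1.425)–(0.2622, 1.795, 0.27075)  len=1.1542
  (v6,v4,v2) [++-] → (0.2622, -0.34105, -1.425)–(0.2622, 1.795, -1.425)  len=2.1361
  (v2,v7,v6) [-++] → (0.2622, 1.795, 0.27075)–(0.2622, 1.795, -1.425)  len=1.6957

Chained into 1 loop(s):
  loop 1: 8 segments, perimeter = 12.8800
Total perimeter = 12.880

loops=1 perimeter=12.880


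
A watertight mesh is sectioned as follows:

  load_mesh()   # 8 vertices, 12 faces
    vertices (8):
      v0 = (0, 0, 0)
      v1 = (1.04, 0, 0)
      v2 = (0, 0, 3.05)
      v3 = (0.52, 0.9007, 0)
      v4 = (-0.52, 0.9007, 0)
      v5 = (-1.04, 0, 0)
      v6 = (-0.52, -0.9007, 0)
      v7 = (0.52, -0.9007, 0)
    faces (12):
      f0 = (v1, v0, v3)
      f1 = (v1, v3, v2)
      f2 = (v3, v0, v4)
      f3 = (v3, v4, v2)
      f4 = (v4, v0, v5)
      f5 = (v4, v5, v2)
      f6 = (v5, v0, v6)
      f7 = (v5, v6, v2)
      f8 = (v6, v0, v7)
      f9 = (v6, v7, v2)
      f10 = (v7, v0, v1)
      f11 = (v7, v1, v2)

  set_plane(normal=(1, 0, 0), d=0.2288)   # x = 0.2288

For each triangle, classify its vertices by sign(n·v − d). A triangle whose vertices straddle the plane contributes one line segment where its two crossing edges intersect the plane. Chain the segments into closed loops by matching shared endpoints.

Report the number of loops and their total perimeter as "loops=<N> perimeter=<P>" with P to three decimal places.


loops=1 perimeter=6.922

Straddling triangles (8 of 12):
  (v1,v0,v3) [+-+] → (0.2288, 0, 0)–(0.2288, 0.396308, 0)  len=0.3963
  (v1,v3,v2) [++-] → (0.2288, 0.396308, 1.708)–(0.2288, 0, 2.379)  len=0.7793
  (v3,v0,v4) [+--] → (0.2288, 0.396308, 0)–(0.2288, 0.9007, 0)  len=0.5044
  (v3,v4,v2) [+--] → (0.2288, 0.9007, 0)–(0.2288, 0.396308, 1.708)  len=1.7809
  (v6,v0,v7) [--+] → (0.2288, -0.396308, 0)–(0.2288, -0.9007, 0)  len=0.5044
  (v6,v7,v2) [-+-] → (0.2288, -0.9007, 0)–(0.2288, -0.396308, 1.708)  len=1.7809
  (v7,v0,v1) [+-+] → (0.2288, -0.396308, 0)–(0.2288, 0, 0)  len=0.3963
  (v7,v1,v2) [++-] → (0.2288, 0, 2.379)–(0.2288, -0.396308, 1.708)  len=0.7793

Chained into 1 loop(s):
  loop 1: 8 segments, perimeter = 6.9218
Total perimeter = 6.922


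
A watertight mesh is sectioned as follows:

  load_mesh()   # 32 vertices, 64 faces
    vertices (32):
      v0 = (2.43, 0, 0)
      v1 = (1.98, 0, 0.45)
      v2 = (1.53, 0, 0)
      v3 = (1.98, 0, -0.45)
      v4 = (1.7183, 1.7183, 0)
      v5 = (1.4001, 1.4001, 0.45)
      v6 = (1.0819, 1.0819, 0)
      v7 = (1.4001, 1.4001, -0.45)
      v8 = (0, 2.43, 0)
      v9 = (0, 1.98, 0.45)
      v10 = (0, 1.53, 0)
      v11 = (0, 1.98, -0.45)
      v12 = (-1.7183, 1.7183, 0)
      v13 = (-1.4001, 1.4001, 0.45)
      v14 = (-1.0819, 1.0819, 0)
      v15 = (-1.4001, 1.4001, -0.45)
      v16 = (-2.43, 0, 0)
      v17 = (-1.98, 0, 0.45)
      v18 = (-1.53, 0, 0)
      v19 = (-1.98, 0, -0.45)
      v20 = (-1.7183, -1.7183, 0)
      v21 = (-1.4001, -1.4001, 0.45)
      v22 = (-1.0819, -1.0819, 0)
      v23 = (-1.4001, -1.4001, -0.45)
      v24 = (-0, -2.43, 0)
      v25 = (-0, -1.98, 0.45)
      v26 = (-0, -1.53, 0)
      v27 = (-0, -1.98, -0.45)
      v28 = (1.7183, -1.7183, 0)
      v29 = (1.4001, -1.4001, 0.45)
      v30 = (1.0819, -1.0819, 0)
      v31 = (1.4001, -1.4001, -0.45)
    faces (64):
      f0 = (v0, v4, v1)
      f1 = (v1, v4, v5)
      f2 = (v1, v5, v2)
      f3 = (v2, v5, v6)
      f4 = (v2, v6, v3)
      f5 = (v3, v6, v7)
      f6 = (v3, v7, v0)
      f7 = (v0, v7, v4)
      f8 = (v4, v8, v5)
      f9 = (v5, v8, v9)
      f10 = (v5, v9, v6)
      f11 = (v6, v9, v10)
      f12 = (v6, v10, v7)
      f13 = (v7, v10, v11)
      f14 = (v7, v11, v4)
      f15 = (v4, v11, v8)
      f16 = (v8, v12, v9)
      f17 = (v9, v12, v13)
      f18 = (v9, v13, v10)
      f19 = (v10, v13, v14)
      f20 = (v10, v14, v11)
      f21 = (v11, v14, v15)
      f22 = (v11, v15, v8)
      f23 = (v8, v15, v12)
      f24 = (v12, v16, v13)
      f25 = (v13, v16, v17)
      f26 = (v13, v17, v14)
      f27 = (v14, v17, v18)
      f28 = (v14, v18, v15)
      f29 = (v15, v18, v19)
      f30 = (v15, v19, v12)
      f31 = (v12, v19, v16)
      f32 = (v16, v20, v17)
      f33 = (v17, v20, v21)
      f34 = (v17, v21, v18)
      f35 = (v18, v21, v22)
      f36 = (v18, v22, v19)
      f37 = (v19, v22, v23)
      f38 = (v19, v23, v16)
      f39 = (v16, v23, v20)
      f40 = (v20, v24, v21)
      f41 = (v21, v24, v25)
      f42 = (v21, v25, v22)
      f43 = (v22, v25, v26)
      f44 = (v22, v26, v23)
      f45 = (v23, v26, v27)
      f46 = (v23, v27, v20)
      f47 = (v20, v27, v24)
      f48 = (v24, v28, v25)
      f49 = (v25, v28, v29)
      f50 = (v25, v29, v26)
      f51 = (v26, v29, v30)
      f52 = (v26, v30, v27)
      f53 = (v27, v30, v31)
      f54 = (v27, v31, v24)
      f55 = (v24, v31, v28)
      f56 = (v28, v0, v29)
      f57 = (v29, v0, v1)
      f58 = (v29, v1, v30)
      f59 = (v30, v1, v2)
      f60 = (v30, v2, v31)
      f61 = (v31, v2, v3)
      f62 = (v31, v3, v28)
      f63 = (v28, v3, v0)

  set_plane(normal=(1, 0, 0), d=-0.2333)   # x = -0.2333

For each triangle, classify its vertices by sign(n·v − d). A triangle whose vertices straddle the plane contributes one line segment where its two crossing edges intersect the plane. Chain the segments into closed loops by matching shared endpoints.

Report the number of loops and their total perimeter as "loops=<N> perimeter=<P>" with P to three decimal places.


Straddling triangles (16 of 64):
  (v8,v12,v9) [+-+] → (-0.2333, 2.33337, 0)–(-0.2333, 1.94447, 0.388902)  len=0.5500
  (v9,v12,v13) [+--] → (-0.2333, 1.94447, 0.388902)–(-0.2333, 1.88337, 0.45)  len=0.0864
  (v9,v13,v10) [+-+] → (-0.2333, 1.88337, 0.45)–(-0.2333, 1.50835, 0.0749839)  len=0.5304
  (v10,v13,v14) [+--] → (-0.2333, 1.50835, 0.0749839)–(-0.2333, 1.43337, 0)  len=0.1060
  (v10,v14,v11) [+-+] → (-0.2333, 1.43337, 0)–(-0.2333, 1.78633, -0.352962)  len=0.4992
  (v11,v14,v15) [+--] → (-0.2333, 1.78633, -0.352962)–(-0.2333, 1.88337, -0.45)  len=0.1372
  (v11,v15,v8) [+-+] → (-0.2333, 1.88337, -0.45)–(-0.2333, 2.25839, -0.0749839)  len=0.5304
  (v8,v15,v12) [+--] → (-0.2333, 2.25839, -0.0749839)–(-0.2333, 2.33337, 0)  len=0.1060
  (v20,v24,v21) [-+-] → (-0.2333, -2.33337, 0)–(-0.2333, -2.25839, 0.0749839)  len=0.1060
  (v21,v24,v25) [-++] → (-0.2333, -2.25839, 0.0749839)–(-0.2333, -1.88337, 0.45)  len=0.5304
  (v21,v25,v22) [-+-] → (-0.2333, -1.88337, 0.45)–(-0.2333, -1.78633, 0.352962)  len=0.1372
  (v22,v25,v26) [-++] → (-0.2333, -1.78633, 0.352962)–(-0.2333, -1.43337, 0)  len=0.4992
  (v22,v26,v23) [-+-] → (-0.2333, -1.43337, 0)–(-0.2333, -1.50835, -0.0749839)  len=0.1060
  (v23,v26,v27) [-++] → (-0.2333, -1.50835, -0.0749839)–(-0.2333, -1.88337, -0.45)  len=0.5304
  (v23,v27,v20) [-+-] → (-0.2333, -1.88337, -0.45)–(-0.2333, -1.94447, -0.388902)  len=0.0864
  (v20,v27,v24) [-++] → (-0.2333, -1.94447, -0.388902)–(-0.2333, -2.33337, 0)  len=0.5500

Chained into 2 loop(s):
  loop 1: 8 segments, perimeter = 2.5456
  loop 2: 8 segments, perimeter = 2.5456
Total perimeter = 5.091

loops=2 perimeter=5.091


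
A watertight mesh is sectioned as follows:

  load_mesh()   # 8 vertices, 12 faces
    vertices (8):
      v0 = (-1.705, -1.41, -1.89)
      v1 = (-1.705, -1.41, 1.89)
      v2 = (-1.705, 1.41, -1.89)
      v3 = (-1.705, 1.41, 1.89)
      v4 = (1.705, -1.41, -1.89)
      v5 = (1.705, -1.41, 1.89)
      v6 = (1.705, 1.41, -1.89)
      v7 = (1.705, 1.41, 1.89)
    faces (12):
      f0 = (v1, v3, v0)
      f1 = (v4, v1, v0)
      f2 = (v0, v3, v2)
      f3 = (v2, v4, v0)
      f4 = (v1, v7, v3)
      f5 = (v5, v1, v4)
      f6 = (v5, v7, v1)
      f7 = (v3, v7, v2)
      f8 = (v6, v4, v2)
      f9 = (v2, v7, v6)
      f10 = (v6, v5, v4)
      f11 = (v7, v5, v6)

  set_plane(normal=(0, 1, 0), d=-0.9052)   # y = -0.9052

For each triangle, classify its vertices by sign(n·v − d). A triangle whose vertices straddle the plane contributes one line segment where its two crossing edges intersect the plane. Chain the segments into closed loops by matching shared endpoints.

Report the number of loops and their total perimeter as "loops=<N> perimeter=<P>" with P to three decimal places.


Straddling triangles (8 of 12):
  (v1,v3,v0) [-+-] → (-1.705, -0.9052, 1.89)–(-1.705, -0.9052, -1.21335)  len=3.1034
  (v0,v3,v2) [-++] → (-1.705, -0.9052, -1.21335)–(-1.705, -0.9052, -1.89)  len=0.6766
  (v2,v4,v0) [+--] → (1.09459, -0.9052, -1.89)–(-1.705, -0.9052, -1.89)  len=2.7996
  (v1,v7,v3) [-++] → (-1.09459, -0.9052, 1.89)–(-1.705, -0.9052, 1.89)  len=0.6104
  (v5,v7,v1) [-+-] → (1.705, -0.9052, 1.89)–(-1.09459, -0.9052, 1.89)  len=2.7996
  (v6,v4,v2) [+-+] → (1.705, -0.9052, -1.89)–(1.09459, -0.9052, -1.89)  len=0.6104
  (v6,v5,v4) [+--] → (1.705, -0.9052, 1.21335)–(1.705, -0.9052, -1.89)  len=3.1034
  (v7,v5,v6) [+-+] → (1.705, -0.9052, 1.89)–(1.705, -0.9052, 1.21335)  len=0.6766

Chained into 1 loop(s):
  loop 1: 8 segments, perimeter = 14.3800
Total perimeter = 14.380

loops=1 perimeter=14.380


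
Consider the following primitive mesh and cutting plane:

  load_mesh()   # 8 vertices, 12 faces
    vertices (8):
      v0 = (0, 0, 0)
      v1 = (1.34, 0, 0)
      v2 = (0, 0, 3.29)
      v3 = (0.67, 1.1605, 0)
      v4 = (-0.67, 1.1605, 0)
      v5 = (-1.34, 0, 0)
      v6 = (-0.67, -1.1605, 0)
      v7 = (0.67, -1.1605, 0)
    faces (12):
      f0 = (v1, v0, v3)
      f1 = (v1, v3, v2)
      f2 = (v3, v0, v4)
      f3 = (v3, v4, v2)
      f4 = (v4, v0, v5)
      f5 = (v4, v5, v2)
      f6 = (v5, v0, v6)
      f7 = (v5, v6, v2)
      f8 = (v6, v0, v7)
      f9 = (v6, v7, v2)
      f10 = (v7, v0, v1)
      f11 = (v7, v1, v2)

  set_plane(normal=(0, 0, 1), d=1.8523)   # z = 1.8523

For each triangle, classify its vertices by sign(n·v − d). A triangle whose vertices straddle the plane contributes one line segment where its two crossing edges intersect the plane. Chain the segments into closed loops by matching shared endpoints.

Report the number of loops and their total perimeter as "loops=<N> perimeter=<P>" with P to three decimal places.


Straddling triangles (6 of 12):
  (v1,v3,v2) [--+] → (0.292784, 0.507128, 1.8523)–(0.585568, 0, 1.8523)  len=0.5856
  (v3,v4,v2) [--+] → (-0.292784, 0.507128, 1.8523)–(0.292784, 0.507128, 1.8523)  len=0.5856
  (v4,v5,v2) [--+] → (-0.585568, 0, 1.8523)–(-0.292784, 0.507128, 1.8523)  len=0.5856
  (v5,v6,v2) [--+] → (-0.292784, -0.507128, 1.8523)–(-0.585568, 0, 1.8523)  len=0.5856
  (v6,v7,v2) [--+] → (0.292784, -0.507128, 1.8523)–(-0.292784, -0.507128, 1.8523)  len=0.5856
  (v7,v1,v2) [--+] → (0.585568, 0, 1.8523)–(0.292784, -0.507128, 1.8523)  len=0.5856

Chained into 1 loop(s):
  loop 1: 6 segments, perimeter = 3.5134
Total perimeter = 3.513

loops=1 perimeter=3.513


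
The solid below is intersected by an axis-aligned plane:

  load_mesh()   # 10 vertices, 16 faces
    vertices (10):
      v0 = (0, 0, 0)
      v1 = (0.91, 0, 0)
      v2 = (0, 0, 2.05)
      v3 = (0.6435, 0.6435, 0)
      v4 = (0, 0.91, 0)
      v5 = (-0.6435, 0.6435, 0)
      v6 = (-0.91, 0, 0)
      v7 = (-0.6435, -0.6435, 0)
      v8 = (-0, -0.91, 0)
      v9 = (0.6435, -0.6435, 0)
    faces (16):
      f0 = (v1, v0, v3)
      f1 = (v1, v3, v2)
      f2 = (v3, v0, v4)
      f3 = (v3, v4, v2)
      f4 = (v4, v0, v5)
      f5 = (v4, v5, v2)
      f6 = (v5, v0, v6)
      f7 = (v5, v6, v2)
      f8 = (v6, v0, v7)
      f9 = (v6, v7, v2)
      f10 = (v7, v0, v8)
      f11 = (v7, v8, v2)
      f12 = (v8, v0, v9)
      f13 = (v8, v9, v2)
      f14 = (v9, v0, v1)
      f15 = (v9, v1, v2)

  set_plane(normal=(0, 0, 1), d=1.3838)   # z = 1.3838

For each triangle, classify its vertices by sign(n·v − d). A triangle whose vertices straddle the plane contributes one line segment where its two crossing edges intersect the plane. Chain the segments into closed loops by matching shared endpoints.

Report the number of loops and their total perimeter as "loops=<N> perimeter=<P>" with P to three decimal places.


Straddling triangles (8 of 16):
  (v1,v3,v2) [--+] → (0.209122, 0.209122, 1.3838)–(0.295728, 0, 1.3838)  len=0.2263
  (v3,v4,v2) [--+] → (0, 0.295728, 1.3838)–(0.209122, 0.209122, 1.3838)  len=0.2263
  (v4,v5,v2) [--+] → (-0.209122, 0.209122, 1.3838)–(0, 0.295728, 1.3838)  len=0.2263
  (v5,v6,v2) [--+] → (-0.295728, 0, 1.3838)–(-0.209122, 0.209122, 1.3838)  len=0.2263
  (v6,v7,v2) [--+] → (-0.209122, -0.209122, 1.3838)–(-0.295728, 0, 1.3838)  len=0.2263
  (v7,v8,v2) [--+] → (0, -0.295728, 1.3838)–(-0.209122, -0.209122, 1.3838)  len=0.2263
  (v8,v9,v2) [--+] → (0.209122, -0.209122, 1.3838)–(0, -0.295728, 1.3838)  len=0.2263
  (v9,v1,v2) [--+] → (0.295728, 0, 1.3838)–(0.209122, -0.209122, 1.3838)  len=0.2263

Chained into 1 loop(s):
  loop 1: 8 segments, perimeter = 1.8108
Total perimeter = 1.811

loops=1 perimeter=1.811


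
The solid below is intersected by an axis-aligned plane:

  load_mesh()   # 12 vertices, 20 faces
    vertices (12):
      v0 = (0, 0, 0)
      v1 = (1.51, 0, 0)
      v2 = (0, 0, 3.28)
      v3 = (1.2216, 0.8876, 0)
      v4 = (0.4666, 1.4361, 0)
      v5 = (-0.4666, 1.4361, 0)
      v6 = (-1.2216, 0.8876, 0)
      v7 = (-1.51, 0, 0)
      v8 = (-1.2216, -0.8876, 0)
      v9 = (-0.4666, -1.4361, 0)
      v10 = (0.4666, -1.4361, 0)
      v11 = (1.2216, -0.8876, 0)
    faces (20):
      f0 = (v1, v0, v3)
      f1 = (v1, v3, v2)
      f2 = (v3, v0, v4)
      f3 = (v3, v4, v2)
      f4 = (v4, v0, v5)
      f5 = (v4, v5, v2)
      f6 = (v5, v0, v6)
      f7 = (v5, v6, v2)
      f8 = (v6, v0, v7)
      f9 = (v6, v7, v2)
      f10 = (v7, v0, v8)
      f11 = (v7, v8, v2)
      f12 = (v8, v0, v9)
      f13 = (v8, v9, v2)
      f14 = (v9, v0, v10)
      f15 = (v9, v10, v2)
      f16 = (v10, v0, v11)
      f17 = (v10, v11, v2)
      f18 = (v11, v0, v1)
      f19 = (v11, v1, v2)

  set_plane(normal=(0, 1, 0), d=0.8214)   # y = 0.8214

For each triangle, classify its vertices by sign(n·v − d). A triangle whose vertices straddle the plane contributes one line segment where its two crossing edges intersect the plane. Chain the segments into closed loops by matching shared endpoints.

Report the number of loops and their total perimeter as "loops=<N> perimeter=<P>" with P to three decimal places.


loops=1 perimeter=6.450

Straddling triangles (10 of 20):
  (v1,v0,v3) [--+] → (1.13049, 0.8214, 0)–(1.24311, 0.8214, 0)  len=0.1126
  (v1,v3,v2) [-+-] → (1.24311, 0.8214, 0)–(1.13049, 0.8214, 0.244633)  len=0.2693
  (v3,v0,v4) [+-+] → (1.13049, 0.8214, 0)–(0.266879, 0.8214, 0)  len=0.8636
  (v3,v4,v2) [++-] → (0.266879, 0.8214, 1.40395)–(1.13049, 0.8214, 0.244633)  len=1.4456
  (v4,v0,v5) [+-+] → (0.266879, 0.8214, 0)–(-0.266879, 0.8214, 0)  len=0.5338
  (v4,v5,v2) [++-] → (-0.266879, 0.8214, 1.40395)–(0.266879, 0.8214, 1.40395)  len=0.5338
  (v5,v0,v6) [+-+] → (-0.266879, 0.8214, 0)–(-1.13049, 0.8214, 0)  len=0.8636
  (v5,v6,v2) [++-] → (-1.13049, 0.8214, 0.244633)–(-0.266879, 0.8214, 1.40395)  len=1.4456
  (v6,v0,v7) [+--] → (-1.13049, 0.8214, 0)–(-1.24311, 0.8214, 0)  len=0.1126
  (v6,v7,v2) [+--] → (-1.24311, 0.8214, 0)–(-1.13049, 0.8214, 0.244633)  len=0.2693

Chained into 1 loop(s):
  loop 1: 10 segments, perimeter = 6.4499
Total perimeter = 6.450


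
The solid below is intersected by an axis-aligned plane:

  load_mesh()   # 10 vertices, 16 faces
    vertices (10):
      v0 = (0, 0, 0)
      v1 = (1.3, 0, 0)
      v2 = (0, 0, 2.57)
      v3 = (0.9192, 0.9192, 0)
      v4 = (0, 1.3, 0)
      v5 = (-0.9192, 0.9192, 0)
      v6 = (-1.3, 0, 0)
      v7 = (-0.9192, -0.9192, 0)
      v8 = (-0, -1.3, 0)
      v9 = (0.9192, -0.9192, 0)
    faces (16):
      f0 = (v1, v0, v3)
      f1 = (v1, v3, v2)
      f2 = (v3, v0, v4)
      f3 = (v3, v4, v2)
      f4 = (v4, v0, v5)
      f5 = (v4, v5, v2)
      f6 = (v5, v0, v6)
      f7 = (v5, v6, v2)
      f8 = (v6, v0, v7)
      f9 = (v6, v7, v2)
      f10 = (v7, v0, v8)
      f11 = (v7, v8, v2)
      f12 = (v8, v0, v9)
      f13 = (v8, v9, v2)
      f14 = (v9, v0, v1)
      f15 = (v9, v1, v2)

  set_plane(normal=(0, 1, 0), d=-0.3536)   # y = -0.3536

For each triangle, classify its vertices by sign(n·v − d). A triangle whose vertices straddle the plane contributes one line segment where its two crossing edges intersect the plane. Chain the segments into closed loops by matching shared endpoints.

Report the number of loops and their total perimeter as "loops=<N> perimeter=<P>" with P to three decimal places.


loops=1 perimeter=6.765

Straddling triangles (8 of 16):
  (v6,v0,v7) [++-] → (-0.3536, -0.3536, 0)–(-1.15351, -0.3536, 0)  len=0.7999
  (v6,v7,v2) [+-+] → (-1.15351, -0.3536, 0)–(-0.3536, -0.3536, 1.58137)  len=1.7722
  (v7,v0,v8) [-+-] → (-0.3536, -0.3536, 0)–(0, -0.3536, 0)  len=0.3536
  (v7,v8,v2) [--+] → (0, -0.3536, 1.87096)–(-0.3536, -0.3536, 1.58137)  len=0.4571
  (v8,v0,v9) [-+-] → (0, -0.3536, 0)–(0.3536, -0.3536, 0)  len=0.3536
  (v8,v9,v2) [--+] → (0.3536, -0.3536, 1.58137)–(0, -0.3536, 1.87096)  len=0.4571
  (v9,v0,v1) [-++] → (0.3536, -0.3536, 0)–(1.15351, -0.3536, 0)  len=0.7999
  (v9,v1,v2) [-++] → (1.15351, -0.3536, 0)–(0.3536, -0.3536, 1.58137)  len=1.7722

Chained into 1 loop(s):
  loop 1: 8 segments, perimeter = 6.7655
Total perimeter = 6.765


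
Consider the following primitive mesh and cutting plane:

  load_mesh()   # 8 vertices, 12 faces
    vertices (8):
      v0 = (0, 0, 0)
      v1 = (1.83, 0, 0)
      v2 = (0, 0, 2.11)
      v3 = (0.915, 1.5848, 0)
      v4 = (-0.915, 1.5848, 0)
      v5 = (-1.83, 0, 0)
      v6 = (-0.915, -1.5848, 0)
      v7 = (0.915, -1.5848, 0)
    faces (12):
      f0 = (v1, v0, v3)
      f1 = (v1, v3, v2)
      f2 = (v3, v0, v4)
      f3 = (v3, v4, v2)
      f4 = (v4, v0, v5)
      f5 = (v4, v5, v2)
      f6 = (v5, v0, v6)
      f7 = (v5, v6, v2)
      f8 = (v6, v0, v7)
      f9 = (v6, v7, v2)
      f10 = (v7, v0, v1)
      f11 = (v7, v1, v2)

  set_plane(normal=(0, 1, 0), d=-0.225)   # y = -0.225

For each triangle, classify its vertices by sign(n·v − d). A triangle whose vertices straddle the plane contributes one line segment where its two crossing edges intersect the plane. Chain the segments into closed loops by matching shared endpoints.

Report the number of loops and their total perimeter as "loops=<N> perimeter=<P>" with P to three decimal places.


loops=1 perimeter=8.453

Straddling triangles (6 of 12):
  (v5,v0,v6) [++-] → (-0.129906, -0.225, 0)–(-1.70009, -0.225, 0)  len=1.5702
  (v5,v6,v2) [+-+] → (-1.70009, -0.225, 0)–(-0.129906, -0.225, 1.81044)  len=2.3965
  (v6,v0,v7) [-+-] → (-0.129906, -0.225, 0)–(0.129906, -0.225, 0)  len=0.2598
  (v6,v7,v2) [--+] → (0.129906, -0.225, 1.81044)–(-0.129906, -0.225, 1.81044)  len=0.2598
  (v7,v0,v1) [-++] → (0.129906, -0.225, 0)–(1.70009, -0.225, 0)  len=1.5702
  (v7,v1,v2) [-++] → (1.70009, -0.225, 0)–(0.129906, -0.225, 1.81044)  len=2.3965

Chained into 1 loop(s):
  loop 1: 6 segments, perimeter = 8.4530
Total perimeter = 8.453


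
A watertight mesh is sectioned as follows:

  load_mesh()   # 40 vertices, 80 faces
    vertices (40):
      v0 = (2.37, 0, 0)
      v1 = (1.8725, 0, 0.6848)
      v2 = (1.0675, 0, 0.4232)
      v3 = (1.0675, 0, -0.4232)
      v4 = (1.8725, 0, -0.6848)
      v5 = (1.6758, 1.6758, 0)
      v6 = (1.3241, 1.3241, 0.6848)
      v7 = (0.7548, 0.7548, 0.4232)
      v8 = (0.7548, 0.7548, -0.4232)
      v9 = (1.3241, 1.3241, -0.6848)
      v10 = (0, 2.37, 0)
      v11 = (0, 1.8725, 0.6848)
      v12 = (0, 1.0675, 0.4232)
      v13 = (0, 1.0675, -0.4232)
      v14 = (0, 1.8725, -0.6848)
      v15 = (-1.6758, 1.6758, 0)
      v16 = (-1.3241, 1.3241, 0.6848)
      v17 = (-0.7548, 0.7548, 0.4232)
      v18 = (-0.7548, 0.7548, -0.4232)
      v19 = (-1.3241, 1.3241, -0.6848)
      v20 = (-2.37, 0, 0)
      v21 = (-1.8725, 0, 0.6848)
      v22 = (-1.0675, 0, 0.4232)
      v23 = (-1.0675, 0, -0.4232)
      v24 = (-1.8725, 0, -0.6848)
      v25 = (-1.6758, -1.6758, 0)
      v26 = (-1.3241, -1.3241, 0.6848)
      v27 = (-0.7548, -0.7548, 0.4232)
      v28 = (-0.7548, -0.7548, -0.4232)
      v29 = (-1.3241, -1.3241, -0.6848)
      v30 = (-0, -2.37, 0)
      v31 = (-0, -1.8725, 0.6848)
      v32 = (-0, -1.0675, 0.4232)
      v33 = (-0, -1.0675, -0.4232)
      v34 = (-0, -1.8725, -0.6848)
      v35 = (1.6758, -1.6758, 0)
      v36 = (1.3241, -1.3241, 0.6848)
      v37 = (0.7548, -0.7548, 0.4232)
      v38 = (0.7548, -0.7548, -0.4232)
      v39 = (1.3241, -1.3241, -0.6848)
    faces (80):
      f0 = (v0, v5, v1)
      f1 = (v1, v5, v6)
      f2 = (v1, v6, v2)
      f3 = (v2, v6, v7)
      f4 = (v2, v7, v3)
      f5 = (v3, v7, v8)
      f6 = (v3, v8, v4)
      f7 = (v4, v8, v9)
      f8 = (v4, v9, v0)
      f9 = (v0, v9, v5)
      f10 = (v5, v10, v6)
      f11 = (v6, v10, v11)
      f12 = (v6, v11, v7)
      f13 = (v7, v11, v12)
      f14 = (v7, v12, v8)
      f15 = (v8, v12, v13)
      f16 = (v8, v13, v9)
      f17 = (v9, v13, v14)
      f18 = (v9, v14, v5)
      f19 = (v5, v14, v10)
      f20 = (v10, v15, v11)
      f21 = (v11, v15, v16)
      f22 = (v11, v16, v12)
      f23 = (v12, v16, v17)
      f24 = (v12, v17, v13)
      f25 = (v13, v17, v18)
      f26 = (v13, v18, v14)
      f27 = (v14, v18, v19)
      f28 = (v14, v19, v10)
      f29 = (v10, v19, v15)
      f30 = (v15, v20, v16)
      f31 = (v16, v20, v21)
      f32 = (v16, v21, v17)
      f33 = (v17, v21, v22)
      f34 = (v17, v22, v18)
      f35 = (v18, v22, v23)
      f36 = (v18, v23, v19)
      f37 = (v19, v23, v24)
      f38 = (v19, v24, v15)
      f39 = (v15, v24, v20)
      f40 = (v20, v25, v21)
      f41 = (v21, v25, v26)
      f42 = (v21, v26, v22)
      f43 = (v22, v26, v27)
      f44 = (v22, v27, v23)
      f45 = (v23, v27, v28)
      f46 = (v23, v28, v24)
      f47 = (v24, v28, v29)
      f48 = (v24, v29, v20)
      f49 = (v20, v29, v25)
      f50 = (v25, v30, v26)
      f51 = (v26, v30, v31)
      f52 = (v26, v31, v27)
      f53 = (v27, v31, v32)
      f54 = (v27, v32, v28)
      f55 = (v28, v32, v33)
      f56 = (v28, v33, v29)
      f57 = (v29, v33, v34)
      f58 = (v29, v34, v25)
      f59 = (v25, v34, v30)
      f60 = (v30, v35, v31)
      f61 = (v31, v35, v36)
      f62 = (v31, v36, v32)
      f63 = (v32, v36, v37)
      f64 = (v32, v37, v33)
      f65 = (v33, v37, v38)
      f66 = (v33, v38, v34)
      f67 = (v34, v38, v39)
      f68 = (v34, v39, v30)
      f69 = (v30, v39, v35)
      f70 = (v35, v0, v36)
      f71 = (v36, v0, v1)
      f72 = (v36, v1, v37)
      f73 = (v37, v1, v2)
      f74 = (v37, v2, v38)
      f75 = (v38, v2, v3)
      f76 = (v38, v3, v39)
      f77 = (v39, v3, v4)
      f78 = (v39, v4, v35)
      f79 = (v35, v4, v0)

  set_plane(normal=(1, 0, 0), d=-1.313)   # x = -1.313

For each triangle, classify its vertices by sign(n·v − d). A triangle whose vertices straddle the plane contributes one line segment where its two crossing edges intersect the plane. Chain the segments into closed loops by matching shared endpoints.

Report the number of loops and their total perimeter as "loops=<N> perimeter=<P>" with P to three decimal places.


Straddling triangles (22 of 80):
  (v10,v15,v11) [+-+] → (-1.313, 1.82609, 0)–(-1.313, 1.71838, 0.148255)  len=0.1832
  (v11,v15,v16) [+--] → (-1.313, 1.71838, 0.148255)–(-1.313, 1.3287, 0.6848)  len=0.6631
  (v11,v16,v12) [+-+] → (-1.313, 1.3287, 0.6848)–(-1.313, 1.32195, 0.682607)  len=0.0071
  (v12,v16,v17) [+-+] → (-1.313, 1.32195, 0.682607)–(-1.313, 1.313, 0.679699)  len=0.0094
  (v14,v18,v19) [++-] → (-1.313, 1.313, -0.679699)–(-1.313, 1.3287, -0.6848)  len=0.0165
  (v14,v19,v10) [+-+] → (-1.313, 1.3287, -0.6848)–(-1.313, 1.33287, -0.679059)  len=0.0071
  (v10,v19,v15) [+--] → (-1.313, 1.33287, -0.679059)–(-1.313, 1.82609, 0)  len=0.8393
  (v16,v21,v17) [--+] → (-1.313, 0.377839, 0.553848)–(-1.313, 1.313, 0.679699)  len=0.9436
  (v17,v21,v22) [+-+] → (-1.313, 0.377839, 0.553848)–(-1.313, 0, 0.50298)  len=0.3812
  (v18,v23,v19) [++-] → (-1.313, 1.26682, -0.673484)–(-1.313, 1.313, -0.679699)  len=0.0466
  (v19,v23,v24) [-+-] → (-1.313, 1.26682, -0.673484)–(-1.313, 0, -0.50298)  len=1.2782
  (v21,v26,v22) [--+] → (-1.313, -1.26682, 0.673484)–(-1.313, 0, 0.50298)  len=1.2782
  (v22,v26,v27) [+-+] → (-1.313, -1.26682, 0.673484)–(-1.313, -1.313, 0.679699)  len=0.0466
  (v23,v28,v24) [++-] → (-1.313, -0.377839, -0.553848)–(-1.313, 0, -0.50298)  len=0.3812
  (v24,v28,v29) [-+-] → (-1.313, -0.377839, -0.553848)–(-1.313, -1.313, -0.679699)  len=0.9436
  (v25,v30,v26) [-+-] → (-1.313, -1.82609, 0)–(-1.313, -1.33287, 0.679059)  len=0.8393
  (v26,v30,v31) [-++] → (-1.313, -1.33287, 0.679059)–(-1.313, -1.3287, 0.6848)  len=0.0071
  (v26,v31,v27) [-++] → (-1.313, -1.3287, 0.6848)–(-1.313, -1.313, 0.679699)  len=0.0165
  (v28,v33,v29) [++-] → (-1.313, -1.32195, -0.682607)–(-1.313, -1.313, -0.679699)  len=0.0094
  (v29,v33,v34) [-++] → (-1.313, -1.32195, -0.682607)–(-1.313, -1.3287, -0.6848)  len=0.0071
  (v29,v34,v25) [-+-] → (-1.313, -1.3287, -0.6848)–(-1.313, -1.71838, -0.148255)  len=0.6631
  (v25,v34,v30) [-++] → (-1.313, -1.71838, -0.148255)–(-1.313, -1.82609, 0)  len=0.1832

Chained into 1 loop(s):
  loop 1: 22 segments, perimeter = 8.7509
Total perimeter = 8.751

loops=1 perimeter=8.751


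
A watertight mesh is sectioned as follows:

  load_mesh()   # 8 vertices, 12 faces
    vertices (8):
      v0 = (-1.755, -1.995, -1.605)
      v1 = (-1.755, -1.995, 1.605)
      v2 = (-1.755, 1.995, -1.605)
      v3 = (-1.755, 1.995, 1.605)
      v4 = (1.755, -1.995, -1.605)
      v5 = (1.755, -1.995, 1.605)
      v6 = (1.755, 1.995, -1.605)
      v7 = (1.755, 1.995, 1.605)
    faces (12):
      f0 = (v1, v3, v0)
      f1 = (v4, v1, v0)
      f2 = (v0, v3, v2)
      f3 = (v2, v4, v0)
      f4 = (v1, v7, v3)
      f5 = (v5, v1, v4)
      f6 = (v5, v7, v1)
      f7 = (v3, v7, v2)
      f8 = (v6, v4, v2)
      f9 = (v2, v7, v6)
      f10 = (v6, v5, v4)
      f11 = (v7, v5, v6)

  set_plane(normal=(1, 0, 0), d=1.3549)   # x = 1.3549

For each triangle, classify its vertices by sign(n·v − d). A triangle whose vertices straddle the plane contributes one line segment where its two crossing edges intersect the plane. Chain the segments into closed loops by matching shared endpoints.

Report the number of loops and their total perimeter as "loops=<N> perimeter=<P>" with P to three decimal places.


Straddling triangles (8 of 12):
  (v4,v1,v0) [+--] → (1.3549, -1.995, -1.2391)–(1.3549, -1.995, -1.605)  len=0.3659
  (v2,v4,v0) [-+-] → (1.3549, -1.54019, -1.605)–(1.3549, -1.995, -1.605)  len=0.4548
  (v1,v7,v3) [-+-] → (1.3549, 1.54019, 1.605)–(1.3549, 1.995, 1.605)  len=0.4548
  (v5,v1,v4) [+-+] → (1.3549, -1.995, 1.605)–(1.3549, -1.995, -1.2391)  len=2.8441
  (v5,v7,v1) [++-] → (1.3549, 1.54019, 1.605)–(1.3549, -1.995, 1.605)  len=3.5352
  (v3,v7,v2) [-+-] → (1.3549, 1.995, 1.605)–(1.3549, 1.995, 1.2391)  len=0.3659
  (v6,v4,v2) [++-] → (1.3549, -1.54019, -1.605)–(1.3549, 1.995, -1.605)  len=3.5352
  (v2,v7,v6) [-++] → (1.3549, 1.995, 1.2391)–(1.3549, 1.995, -1.605)  len=2.8441

Chained into 1 loop(s):
  loop 1: 8 segments, perimeter = 14.4000
Total perimeter = 14.400

loops=1 perimeter=14.400


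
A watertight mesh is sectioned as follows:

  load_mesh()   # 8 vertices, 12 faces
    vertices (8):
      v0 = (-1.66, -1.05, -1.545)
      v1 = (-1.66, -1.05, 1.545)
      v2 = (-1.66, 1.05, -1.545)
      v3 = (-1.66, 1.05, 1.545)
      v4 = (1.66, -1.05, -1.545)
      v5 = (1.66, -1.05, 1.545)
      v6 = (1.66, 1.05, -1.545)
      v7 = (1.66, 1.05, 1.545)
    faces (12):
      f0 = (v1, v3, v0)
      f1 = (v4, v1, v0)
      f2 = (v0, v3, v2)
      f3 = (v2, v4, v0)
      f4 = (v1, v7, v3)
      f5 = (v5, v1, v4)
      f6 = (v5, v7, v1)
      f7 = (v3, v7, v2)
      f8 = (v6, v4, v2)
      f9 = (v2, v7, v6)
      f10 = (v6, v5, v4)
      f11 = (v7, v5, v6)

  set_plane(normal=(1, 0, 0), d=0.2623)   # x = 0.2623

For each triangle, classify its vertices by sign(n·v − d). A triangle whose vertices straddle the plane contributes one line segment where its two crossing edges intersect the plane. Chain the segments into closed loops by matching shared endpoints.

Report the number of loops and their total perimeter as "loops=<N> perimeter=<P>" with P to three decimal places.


Straddling triangles (8 of 12):
  (v4,v1,v0) [+--] → (0.2623, -1.05, -0.244129)–(0.2623, -1.05, -1.545)  len=1.3009
  (v2,v4,v0) [-+-] → (0.2623, -0.165913, -1.545)–(0.2623, -1.05, -1.545)  len=0.8841
  (v1,v7,v3) [-+-] → (0.2623, 0.165913, 1.545)–(0.2623, 1.05, 1.545)  len=0.8841
  (v5,v1,v4) [+-+] → (0.2623, -1.05, 1.545)–(0.2623, -1.05, -0.244129)  len=1.7891
  (v5,v7,v1) [++-] → (0.2623, 0.165913, 1.545)–(0.2623, -1.05, 1.545)  len=1.2159
  (v3,v7,v2) [-+-] → (0.2623, 1.05, 1.545)–(0.2623, 1.05, 0.244129)  len=1.3009
  (v6,v4,v2) [++-] → (0.2623, -0.165913, -1.545)–(0.2623, 1.05, -1.545)  len=1.2159
  (v2,v7,v6) [-++] → (0.2623, 1.05, 0.244129)–(0.2623, 1.05, -1.545)  len=1.7891

Chained into 1 loop(s):
  loop 1: 8 segments, perimeter = 10.3800
Total perimeter = 10.380

loops=1 perimeter=10.380
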